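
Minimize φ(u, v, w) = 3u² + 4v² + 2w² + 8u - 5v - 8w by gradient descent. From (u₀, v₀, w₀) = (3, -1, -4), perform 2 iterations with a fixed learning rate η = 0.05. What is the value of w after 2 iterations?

∇φ = (6u + 8, 8v - 5, 4w - 8)
(u₁, v₁, w₁) = (3, -1, -4) − 0.05·(26, -13, -24) = (1.7, -0.35, -2.8)
(u₂, v₂, w₂) = (1.7, -0.35, -2.8) − 0.05·(18.2, -7.8, -19.2) = (0.79, 0.04, -1.84)
w = -1.84

-1.84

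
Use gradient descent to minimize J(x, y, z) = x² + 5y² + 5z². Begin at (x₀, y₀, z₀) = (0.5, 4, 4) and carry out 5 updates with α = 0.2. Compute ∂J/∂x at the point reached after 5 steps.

0.07776

∇J = (2x, 10y, 10z)
(x₁, y₁, z₁) = (0.5, 4, 4) − 0.2·(1, 40, 40) = (0.3, -4, -4)
(x₂, y₂, z₂) = (0.3, -4, -4) − 0.2·(0.6, -40, -40) = (0.18, 4, 4)
(x₃, y₃, z₃) = (0.18, 4, 4) − 0.2·(0.36, 40, 40) = (0.108, -4, -4)
(x₄, y₄, z₄) = (0.108, -4, -4) − 0.2·(0.216, -40, -40) = (0.0648, 4, 4)
(x₅, y₅, z₅) = (0.0648, 4, 4) − 0.2·(0.1296, 40, 40) = (0.03888, -4, -4)
∂J/∂x at (0.03888, -4, -4) = 0.07776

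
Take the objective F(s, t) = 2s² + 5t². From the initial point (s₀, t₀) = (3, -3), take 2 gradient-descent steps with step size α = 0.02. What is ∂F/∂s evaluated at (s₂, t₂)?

∇F = (4s, 10t)
Step 1: at (3, -3), ∇F = (12, -30) → (3, -3) − 0.02·(12, -30) = (2.76, -2.4)
Step 2: at (2.76, -2.4), ∇F = (11.04, -24) → (2.76, -2.4) − 0.02·(11.04, -24) = (2.5392, -1.92)
∂F/∂s at (2.5392, -1.92) = 10.1568

10.1568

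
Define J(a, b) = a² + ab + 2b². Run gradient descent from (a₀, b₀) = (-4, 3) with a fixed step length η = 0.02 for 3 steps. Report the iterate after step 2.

∇J = (2a + b, a + 4b)
(a₁, b₁) = (-4, 3) − 0.02·(-5, 8) = (-3.9, 2.84)
(a₂, b₂) = (-3.9, 2.84) − 0.02·(-4.96, 7.46) = (-3.8008, 2.6908)

(-3.8008, 2.6908)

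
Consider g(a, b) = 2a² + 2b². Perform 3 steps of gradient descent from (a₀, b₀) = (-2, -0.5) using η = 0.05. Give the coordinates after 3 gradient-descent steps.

∇g = (4a, 4b)
(a₁, b₁) = (-2, -0.5) − 0.05·(-8, -2) = (-1.6, -0.4)
(a₂, b₂) = (-1.6, -0.4) − 0.05·(-6.4, -1.6) = (-1.28, -0.32)
(a₃, b₃) = (-1.28, -0.32) − 0.05·(-5.12, -1.28) = (-1.024, -0.256)

(-1.024, -0.256)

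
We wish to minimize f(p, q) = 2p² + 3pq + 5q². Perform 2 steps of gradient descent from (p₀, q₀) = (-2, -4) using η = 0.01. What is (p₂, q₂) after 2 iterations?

(-1.6218, -3.132)

∇f = (4p + 3q, 3p + 10q)
(p₁, q₁) = (-2, -4) − 0.01·(-20, -46) = (-1.8, -3.54)
(p₂, q₂) = (-1.8, -3.54) − 0.01·(-17.82, -40.8) = (-1.6218, -3.132)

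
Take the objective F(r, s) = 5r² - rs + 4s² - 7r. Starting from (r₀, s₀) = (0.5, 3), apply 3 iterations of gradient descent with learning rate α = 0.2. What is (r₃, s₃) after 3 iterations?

(2.104, -0.88)

∇F = (10r - s - 7, -r + 8s)
Step 1: at (0.5, 3), ∇F = (-5, 23.5) → (0.5, 3) − 0.2·(-5, 23.5) = (1.5, -1.7)
Step 2: at (1.5, -1.7), ∇F = (9.7, -15.1) → (1.5, -1.7) − 0.2·(9.7, -15.1) = (-0.44, 1.32)
Step 3: at (-0.44, 1.32), ∇F = (-12.72, 11) → (-0.44, 1.32) − 0.2·(-12.72, 11) = (2.104, -0.88)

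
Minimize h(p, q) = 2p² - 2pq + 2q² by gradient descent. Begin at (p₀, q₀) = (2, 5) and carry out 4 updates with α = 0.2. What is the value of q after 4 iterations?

∇h = (4p - 2q, -2p + 4q)
Step 1: at (2, 5), ∇h = (-2, 16) → (2, 5) − 0.2·(-2, 16) = (2.4, 1.8)
Step 2: at (2.4, 1.8), ∇h = (6, 2.4) → (2.4, 1.8) − 0.2·(6, 2.4) = (1.2, 1.32)
Step 3: at (1.2, 1.32), ∇h = (2.16, 2.88) → (1.2, 1.32) − 0.2·(2.16, 2.88) = (0.768, 0.744)
Step 4: at (0.768, 0.744), ∇h = (1.584, 1.44) → (0.768, 0.744) − 0.2·(1.584, 1.44) = (0.4512, 0.456)
q = 0.456

0.456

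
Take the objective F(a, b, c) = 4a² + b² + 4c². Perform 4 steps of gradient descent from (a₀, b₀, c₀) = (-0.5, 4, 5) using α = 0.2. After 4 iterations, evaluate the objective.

∇F = (8a, 2b, 8c)
Step 1: at (-0.5, 4, 5), ∇F = (-4, 8, 40) → (-0.5, 4, 5) − 0.2·(-4, 8, 40) = (0.3, 2.4, -3)
Step 2: at (0.3, 2.4, -3), ∇F = (2.4, 4.8, -24) → (0.3, 2.4, -3) − 0.2·(2.4, 4.8, -24) = (-0.18, 1.44, 1.8)
Step 3: at (-0.18, 1.44, 1.8), ∇F = (-1.44, 2.88, 14.4) → (-0.18, 1.44, 1.8) − 0.2·(-1.44, 2.88, 14.4) = (0.108, 0.864, -1.08)
Step 4: at (0.108, 0.864, -1.08), ∇F = (0.864, 1.728, -8.64) → (0.108, 0.864, -1.08) − 0.2·(0.864, 1.728, -8.64) = (-0.0648, 0.5184, 0.648)
F(-0.0648, 0.5184, 0.648) = 1.96515072

1.96515072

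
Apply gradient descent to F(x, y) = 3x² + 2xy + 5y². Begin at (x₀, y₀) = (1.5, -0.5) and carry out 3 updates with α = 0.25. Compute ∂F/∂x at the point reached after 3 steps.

-2.5

∇F = (6x + 2y, 2x + 10y)
Step 1: at (1.5, -0.5), ∇F = (8, -2) → (1.5, -0.5) − 0.25·(8, -2) = (-0.5, 0)
Step 2: at (-0.5, 0), ∇F = (-3, -1) → (-0.5, 0) − 0.25·(-3, -1) = (0.25, 0.25)
Step 3: at (0.25, 0.25), ∇F = (2, 3) → (0.25, 0.25) − 0.25·(2, 3) = (-0.25, -0.5)
∂F/∂x at (-0.25, -0.5) = -2.5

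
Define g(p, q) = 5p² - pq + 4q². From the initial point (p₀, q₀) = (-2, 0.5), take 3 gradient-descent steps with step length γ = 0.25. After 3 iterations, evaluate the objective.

∇g = (10p - q, -p + 8q)
Step 1: at (-2, 0.5), ∇g = (-20.5, 6) → (-2, 0.5) − 0.25·(-20.5, 6) = (3.125, -1)
Step 2: at (3.125, -1), ∇g = (32.25, -11.125) → (3.125, -1) − 0.25·(32.25, -11.125) = (-4.9375, 1.78125)
Step 3: at (-4.9375, 1.78125), ∇g = (-51.15625, 19.1875) → (-4.9375, 1.78125) − 0.25·(-51.15625, 19.1875) = (7.8515625, -3.015625)
g(7.8515625, -3.015625) = 368.28851318359375

368.28851318359375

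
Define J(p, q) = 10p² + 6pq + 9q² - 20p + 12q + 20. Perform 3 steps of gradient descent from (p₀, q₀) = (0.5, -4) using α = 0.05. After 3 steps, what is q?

∇J = (20p + 6q - 20, 6p + 18q + 12)
Step 1: at (0.5, -4), ∇J = (-34, -57) → (0.5, -4) − 0.05·(-34, -57) = (2.2, -1.15)
Step 2: at (2.2, -1.15), ∇J = (17.1, 4.5) → (2.2, -1.15) − 0.05·(17.1, 4.5) = (1.345, -1.375)
Step 3: at (1.345, -1.375), ∇J = (-1.35, -4.68) → (1.345, -1.375) − 0.05·(-1.35, -4.68) = (1.4125, -1.141)
q = -1.141

-1.141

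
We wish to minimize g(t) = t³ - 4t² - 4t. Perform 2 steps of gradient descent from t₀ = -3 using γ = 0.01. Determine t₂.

g′(t) = 3t² - 8t - 4
t₁ = -3 − 0.01·47 = -3.47
t₂ = -3.47 − 0.01·59.8827 = -4.068827

-4.068827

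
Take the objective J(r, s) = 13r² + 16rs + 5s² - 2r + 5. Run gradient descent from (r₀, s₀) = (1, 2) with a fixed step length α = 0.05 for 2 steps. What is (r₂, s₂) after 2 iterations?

∇J = (26r + 16s - 2, 16r + 10s)
(r₁, s₁) = (1, 2) − 0.05·(56, 36) = (-1.8, 0.2)
(r₂, s₂) = (-1.8, 0.2) − 0.05·(-45.6, -26.8) = (0.48, 1.54)

(0.48, 1.54)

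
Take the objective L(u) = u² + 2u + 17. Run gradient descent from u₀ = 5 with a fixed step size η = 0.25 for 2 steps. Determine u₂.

0.5

L′(u) = 2u + 2
u₁ = 5 − 0.25·12 = 2
u₂ = 2 − 0.25·6 = 0.5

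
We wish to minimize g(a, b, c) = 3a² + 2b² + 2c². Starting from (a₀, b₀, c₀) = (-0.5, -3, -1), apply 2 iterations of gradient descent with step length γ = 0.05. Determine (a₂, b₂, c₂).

(-0.245, -1.92, -0.64)

∇g = (6a, 4b, 4c)
(a₁, b₁, c₁) = (-0.5, -3, -1) − 0.05·(-3, -12, -4) = (-0.35, -2.4, -0.8)
(a₂, b₂, c₂) = (-0.35, -2.4, -0.8) − 0.05·(-2.1, -9.6, -3.2) = (-0.245, -1.92, -0.64)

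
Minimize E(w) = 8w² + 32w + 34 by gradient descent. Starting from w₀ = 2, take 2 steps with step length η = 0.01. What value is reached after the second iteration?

E′(w) = 16w + 32
w₁ = 2 − 0.01·64 = 1.36
w₂ = 1.36 − 0.01·53.76 = 0.8224

0.8224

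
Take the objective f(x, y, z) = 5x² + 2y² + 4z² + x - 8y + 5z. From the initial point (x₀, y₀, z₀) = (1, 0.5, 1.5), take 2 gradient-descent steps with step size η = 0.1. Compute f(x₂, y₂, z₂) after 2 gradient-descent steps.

∇f = (10x + 1, 4y - 8, 8z + 5)
Step 1: at (1, 0.5, 1.5), ∇f = (11, -6, 17) → (1, 0.5, 1.5) − 0.1·(11, -6, 17) = (-0.1, 1.1, -0.2)
Step 2: at (-0.1, 1.1, -0.2), ∇f = (0, -3.6, 3.4) → (-0.1, 1.1, -0.2) − 0.1·(0, -3.6, 3.4) = (-0.1, 1.46, -0.54)
f(-0.1, 1.46, -0.54) = -9.0004

-9.0004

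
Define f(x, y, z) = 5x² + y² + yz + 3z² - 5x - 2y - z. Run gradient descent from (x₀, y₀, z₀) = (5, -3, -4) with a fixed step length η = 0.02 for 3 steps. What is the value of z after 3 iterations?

∇f = (10x - 5, 2y + z - 2, y + 6z - 1)
(x₁, y₁, z₁) = (5, -3, -4) − 0.02·(45, -12, -28) = (4.1, -2.76, -3.44)
(x₂, y₂, z₂) = (4.1, -2.76, -3.44) − 0.02·(36, -10.96, -24.4) = (3.38, -2.5408, -2.952)
(x₃, y₃, z₃) = (3.38, -2.5408, -2.952) − 0.02·(28.8, -10.0336, -21.2528) = (2.804, -2.340128, -2.526944)
z = -2.526944

-2.526944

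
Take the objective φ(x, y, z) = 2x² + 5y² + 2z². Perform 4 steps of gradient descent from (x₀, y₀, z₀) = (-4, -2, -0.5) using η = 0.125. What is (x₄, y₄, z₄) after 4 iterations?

(-0.25, -0.0078125, -0.03125)

∇φ = (4x, 10y, 4z)
(x₁, y₁, z₁) = (-4, -2, -0.5) − 0.125·(-16, -20, -2) = (-2, 0.5, -0.25)
(x₂, y₂, z₂) = (-2, 0.5, -0.25) − 0.125·(-8, 5, -1) = (-1, -0.125, -0.125)
(x₃, y₃, z₃) = (-1, -0.125, -0.125) − 0.125·(-4, -1.25, -0.5) = (-0.5, 0.03125, -0.0625)
(x₄, y₄, z₄) = (-0.5, 0.03125, -0.0625) − 0.125·(-2, 0.3125, -0.25) = (-0.25, -0.0078125, -0.03125)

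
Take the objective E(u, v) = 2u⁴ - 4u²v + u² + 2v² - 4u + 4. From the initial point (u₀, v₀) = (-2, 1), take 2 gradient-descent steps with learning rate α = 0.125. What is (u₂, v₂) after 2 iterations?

∇E = (8u³ - 8uv + 2u - 4, -4u² + 4v)
(u₁, v₁) = (-2, 1) − 0.125·(-56, -12) = (5, 2.5)
(u₂, v₂) = (5, 2.5) − 0.125·(906, -90) = (-108.25, 13.75)

(-108.25, 13.75)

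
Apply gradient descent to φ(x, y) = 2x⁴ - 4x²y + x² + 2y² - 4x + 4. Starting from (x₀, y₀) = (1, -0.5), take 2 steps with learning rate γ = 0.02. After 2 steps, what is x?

0.71744

∇φ = (8x³ - 8xy + 2x - 4, -4x² + 4y)
(x₁, y₁) = (1, -0.5) − 0.02·(10, -6) = (0.8, -0.38)
(x₂, y₂) = (0.8, -0.38) − 0.02·(4.128, -4.08) = (0.71744, -0.2984)
x = 0.71744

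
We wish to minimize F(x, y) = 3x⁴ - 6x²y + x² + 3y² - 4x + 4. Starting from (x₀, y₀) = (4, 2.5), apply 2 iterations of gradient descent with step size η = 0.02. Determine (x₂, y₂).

∇F = (12x³ - 12xy + 2x - 4, -6x² + 6y)
(x₁, y₁) = (4, 2.5) − 0.02·(652, -81) = (-9.04, 4.12)
(x₂, y₂) = (-9.04, 4.12) − 0.02·(-8440.301568, -465.6096) = (159.76603136, 13.432192)

(159.76603136, 13.432192)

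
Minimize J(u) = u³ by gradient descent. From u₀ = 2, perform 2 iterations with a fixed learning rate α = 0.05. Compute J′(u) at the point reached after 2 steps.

J′(u) = 3u²
u₁ = 2 − 0.05·12 = 1.4
u₂ = 1.4 − 0.05·5.88 = 1.106
J′(u) at (1.106) = 3.669708

3.669708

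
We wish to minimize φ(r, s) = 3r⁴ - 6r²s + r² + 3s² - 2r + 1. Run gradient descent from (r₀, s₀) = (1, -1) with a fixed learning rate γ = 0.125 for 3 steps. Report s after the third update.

64.953125

∇φ = (12r³ - 12rs + 2r - 2, -6r² + 6s)
(r₁, s₁) = (1, -1) − 0.125·(24, -12) = (-2, 0.5)
(r₂, s₂) = (-2, 0.5) − 0.125·(-90, -21) = (9.25, 3.125)
(r₃, s₃) = (9.25, 3.125) − 0.125·(9167.0625, -494.625) = (-1136.6328125, 64.953125)
s = 64.953125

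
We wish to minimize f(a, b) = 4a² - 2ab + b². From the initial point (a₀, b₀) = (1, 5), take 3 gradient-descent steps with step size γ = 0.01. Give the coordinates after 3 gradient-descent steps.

(1.050696, 4.765896)

∇f = (8a - 2b, -2a + 2b)
(a₁, b₁) = (1, 5) − 0.01·(-2, 8) = (1.02, 4.92)
(a₂, b₂) = (1.02, 4.92) − 0.01·(-1.68, 7.8) = (1.0368, 4.842)
(a₃, b₃) = (1.0368, 4.842) − 0.01·(-1.3896, 7.6104) = (1.050696, 4.765896)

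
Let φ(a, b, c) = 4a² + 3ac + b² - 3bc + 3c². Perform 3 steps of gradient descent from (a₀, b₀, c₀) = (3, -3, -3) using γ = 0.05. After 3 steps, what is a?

1.5165

∇φ = (8a + 3c, 2b - 3c, 3a - 3b + 6c)
(a₁, b₁, c₁) = (3, -3, -3) − 0.05·(15, 3, 0) = (2.25, -3.15, -3)
(a₂, b₂, c₂) = (2.25, -3.15, -3) − 0.05·(9, 2.7, -1.8) = (1.8, -3.285, -2.91)
(a₃, b₃, c₃) = (1.8, -3.285, -2.91) − 0.05·(5.67, 2.16, -2.205) = (1.5165, -3.393, -2.79975)
a = 1.5165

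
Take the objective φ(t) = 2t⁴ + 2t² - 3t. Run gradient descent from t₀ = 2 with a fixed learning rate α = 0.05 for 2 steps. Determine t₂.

0.20945

φ′(t) = 8t³ + 4t - 3
t₁ = 2 − 0.05·69 = -1.45
t₂ = -1.45 − 0.05·(-33.189) = 0.20945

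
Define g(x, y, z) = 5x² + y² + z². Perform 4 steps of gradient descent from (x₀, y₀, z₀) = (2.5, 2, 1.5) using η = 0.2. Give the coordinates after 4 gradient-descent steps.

(2.5, 0.2592, 0.1944)

∇g = (10x, 2y, 2z)
Step 1: at (2.5, 2, 1.5), ∇g = (25, 4, 3) → (2.5, 2, 1.5) − 0.2·(25, 4, 3) = (-2.5, 1.2, 0.9)
Step 2: at (-2.5, 1.2, 0.9), ∇g = (-25, 2.4, 1.8) → (-2.5, 1.2, 0.9) − 0.2·(-25, 2.4, 1.8) = (2.5, 0.72, 0.54)
Step 3: at (2.5, 0.72, 0.54), ∇g = (25, 1.44, 1.08) → (2.5, 0.72, 0.54) − 0.2·(25, 1.44, 1.08) = (-2.5, 0.432, 0.324)
Step 4: at (-2.5, 0.432, 0.324), ∇g = (-25, 0.864, 0.648) → (-2.5, 0.432, 0.324) − 0.2·(-25, 0.864, 0.648) = (2.5, 0.2592, 0.1944)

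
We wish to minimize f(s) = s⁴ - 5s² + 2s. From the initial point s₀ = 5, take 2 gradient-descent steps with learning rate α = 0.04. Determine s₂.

f′(s) = 4s³ - 10s + 2
Step 1: f′(5) = 452; s₁ = 5 − 0.04·452 = -13.08
Step 2: f′(-13.08) = -8818.440448; s₂ = -13.08 − 0.04·(-8818.440448) = 339.65761792

339.65761792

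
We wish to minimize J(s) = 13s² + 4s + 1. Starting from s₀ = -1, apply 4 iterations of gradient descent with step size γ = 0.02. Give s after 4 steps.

-0.19876352

J′(s) = 26s + 4
Step 1: J′(-1) = -22; s₁ = -1 − 0.02·(-22) = -0.56
Step 2: J′(-0.56) = -10.56; s₂ = -0.56 − 0.02·(-10.56) = -0.3488
Step 3: J′(-0.3488) = -5.0688; s₃ = -0.3488 − 0.02·(-5.0688) = -0.247424
Step 4: J′(-0.247424) = -2.433024; s₄ = -0.247424 − 0.02·(-2.433024) = -0.19876352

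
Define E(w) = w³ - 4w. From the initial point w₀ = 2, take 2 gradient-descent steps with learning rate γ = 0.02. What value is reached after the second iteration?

1.716864

E′(w) = 3w² - 4
w₁ = 2 − 0.02·8 = 1.84
w₂ = 1.84 − 0.02·6.1568 = 1.716864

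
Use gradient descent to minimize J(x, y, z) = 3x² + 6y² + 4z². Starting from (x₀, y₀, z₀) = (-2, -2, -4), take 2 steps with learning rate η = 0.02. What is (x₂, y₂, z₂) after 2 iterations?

∇J = (6x, 12y, 8z)
(x₁, y₁, z₁) = (-2, -2, -4) − 0.02·(-12, -24, -32) = (-1.76, -1.52, -3.36)
(x₂, y₂, z₂) = (-1.76, -1.52, -3.36) − 0.02·(-10.56, -18.24, -26.88) = (-1.5488, -1.1552, -2.8224)

(-1.5488, -1.1552, -2.8224)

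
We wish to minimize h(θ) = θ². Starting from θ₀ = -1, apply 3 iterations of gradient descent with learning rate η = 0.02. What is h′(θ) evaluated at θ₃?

-1.769472

h′(θ) = 2θ
Step 1: h′(-1) = -2; θ₁ = -1 − 0.02·(-2) = -0.96
Step 2: h′(-0.96) = -1.92; θ₂ = -0.96 − 0.02·(-1.92) = -0.9216
Step 3: h′(-0.9216) = -1.8432; θ₃ = -0.9216 − 0.02·(-1.8432) = -0.884736
h′(θ) at (-0.884736) = -1.769472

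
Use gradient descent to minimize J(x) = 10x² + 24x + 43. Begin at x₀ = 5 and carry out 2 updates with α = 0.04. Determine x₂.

-0.952

J′(x) = 20x + 24
Step 1: J′(5) = 124; x₁ = 5 − 0.04·124 = 0.04
Step 2: J′(0.04) = 24.8; x₂ = 0.04 − 0.04·24.8 = -0.952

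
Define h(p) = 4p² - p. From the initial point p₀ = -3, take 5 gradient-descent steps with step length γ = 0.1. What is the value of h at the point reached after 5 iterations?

-0.062496

h′(p) = 8p - 1
Step 1: h′(-3) = -25; p₁ = -3 − 0.1·(-25) = -0.5
Step 2: h′(-0.5) = -5; p₂ = -0.5 − 0.1·(-5) = 0
Step 3: h′(0) = -1; p₃ = 0 − 0.1·(-1) = 0.1
Step 4: h′(0.1) = -0.2; p₄ = 0.1 − 0.1·(-0.2) = 0.12
Step 5: h′(0.12) = -0.04; p₅ = 0.12 − 0.1·(-0.04) = 0.124
h(0.124) = -0.062496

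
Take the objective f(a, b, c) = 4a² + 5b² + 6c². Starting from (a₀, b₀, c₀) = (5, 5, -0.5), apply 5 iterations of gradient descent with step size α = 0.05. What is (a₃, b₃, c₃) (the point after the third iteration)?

(1.08, 0.625, -0.032)

∇f = (8a, 10b, 12c)
(a₁, b₁, c₁) = (5, 5, -0.5) − 0.05·(40, 50, -6) = (3, 2.5, -0.2)
(a₂, b₂, c₂) = (3, 2.5, -0.2) − 0.05·(24, 25, -2.4) = (1.8, 1.25, -0.08)
(a₃, b₃, c₃) = (1.8, 1.25, -0.08) − 0.05·(14.4, 12.5, -0.96) = (1.08, 0.625, -0.032)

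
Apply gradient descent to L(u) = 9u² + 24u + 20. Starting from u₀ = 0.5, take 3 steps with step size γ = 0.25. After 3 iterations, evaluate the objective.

55611.53515625

L′(u) = 18u + 24
u₁ = 0.5 − 0.25·33 = -7.75
u₂ = -7.75 − 0.25·(-115.5) = 21.125
u₃ = 21.125 − 0.25·404.25 = -79.9375
L(-79.9375) = 55611.53515625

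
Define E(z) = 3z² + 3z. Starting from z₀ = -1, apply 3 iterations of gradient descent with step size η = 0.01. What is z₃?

E′(z) = 6z + 3
Step 1: E′(-1) = -3; z₁ = -1 − 0.01·(-3) = -0.97
Step 2: E′(-0.97) = -2.82; z₂ = -0.97 − 0.01·(-2.82) = -0.9418
Step 3: E′(-0.9418) = -2.6508; z₃ = -0.9418 − 0.01·(-2.6508) = -0.915292

-0.915292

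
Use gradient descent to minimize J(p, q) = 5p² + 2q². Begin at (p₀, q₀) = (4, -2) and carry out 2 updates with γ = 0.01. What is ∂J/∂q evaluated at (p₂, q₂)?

∇J = (10p, 4q)
Step 1: at (4, -2), ∇J = (40, -8) → (4, -2) − 0.01·(40, -8) = (3.6, -1.92)
Step 2: at (3.6, -1.92), ∇J = (36, -7.68) → (3.6, -1.92) − 0.01·(36, -7.68) = (3.24, -1.8432)
∂J/∂q at (3.24, -1.8432) = -7.3728

-7.3728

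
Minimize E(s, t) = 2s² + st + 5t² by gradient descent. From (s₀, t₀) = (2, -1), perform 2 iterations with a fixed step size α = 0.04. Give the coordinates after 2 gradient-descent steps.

(1.472, -0.4768)

∇E = (4s + t, s + 10t)
(s₁, t₁) = (2, -1) − 0.04·(7, -8) = (1.72, -0.68)
(s₂, t₂) = (1.72, -0.68) − 0.04·(6.2, -5.08) = (1.472, -0.4768)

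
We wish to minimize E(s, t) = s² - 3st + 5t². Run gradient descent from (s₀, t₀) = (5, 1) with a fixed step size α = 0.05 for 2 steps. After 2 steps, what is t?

1.3225

∇E = (2s - 3t, -3s + 10t)
Step 1: at (5, 1), ∇E = (7, -5) → (5, 1) − 0.05·(7, -5) = (4.65, 1.25)
Step 2: at (4.65, 1.25), ∇E = (5.55, -1.45) → (4.65, 1.25) − 0.05·(5.55, -1.45) = (4.3725, 1.3225)
t = 1.3225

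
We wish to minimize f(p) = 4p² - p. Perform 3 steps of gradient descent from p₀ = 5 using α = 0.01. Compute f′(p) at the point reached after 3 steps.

30.368832

f′(p) = 8p - 1
Step 1: f′(5) = 39; p₁ = 5 − 0.01·39 = 4.61
Step 2: f′(4.61) = 35.88; p₂ = 4.61 − 0.01·35.88 = 4.2512
Step 3: f′(4.2512) = 33.0096; p₃ = 4.2512 − 0.01·33.0096 = 3.921104
f′(p) at (3.921104) = 30.368832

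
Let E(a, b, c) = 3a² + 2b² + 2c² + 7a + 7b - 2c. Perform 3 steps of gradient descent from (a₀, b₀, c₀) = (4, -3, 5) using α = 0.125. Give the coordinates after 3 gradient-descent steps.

(-1.0859375, -1.90625, 1.0625)

∇E = (6a + 7, 4b + 7, 4c - 2)
(a₁, b₁, c₁) = (4, -3, 5) − 0.125·(31, -5, 18) = (0.125, -2.375, 2.75)
(a₂, b₂, c₂) = (0.125, -2.375, 2.75) − 0.125·(7.75, -2.5, 9) = (-0.84375, -2.0625, 1.625)
(a₃, b₃, c₃) = (-0.84375, -2.0625, 1.625) − 0.125·(1.9375, -1.25, 4.5) = (-1.0859375, -1.90625, 1.0625)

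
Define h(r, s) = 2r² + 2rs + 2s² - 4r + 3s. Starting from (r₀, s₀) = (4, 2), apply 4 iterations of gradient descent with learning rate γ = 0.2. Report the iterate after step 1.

(0.8, -1.8)

∇h = (4r + 2s - 4, 2r + 4s + 3)
(r₁, s₁) = (4, 2) − 0.2·(16, 19) = (0.8, -1.8)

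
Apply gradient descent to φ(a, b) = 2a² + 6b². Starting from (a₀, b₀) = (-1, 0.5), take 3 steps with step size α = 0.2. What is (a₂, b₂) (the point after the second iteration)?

∇φ = (4a, 12b)
(a₁, b₁) = (-1, 0.5) − 0.2·(-4, 6) = (-0.2, -0.7)
(a₂, b₂) = (-0.2, -0.7) − 0.2·(-0.8, -8.4) = (-0.04, 0.98)

(-0.04, 0.98)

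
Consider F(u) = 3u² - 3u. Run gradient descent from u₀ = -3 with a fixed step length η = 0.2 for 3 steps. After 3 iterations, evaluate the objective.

-0.747648

F′(u) = 6u - 3
u₁ = -3 − 0.2·(-21) = 1.2
u₂ = 1.2 − 0.2·4.2 = 0.36
u₃ = 0.36 − 0.2·(-0.84) = 0.528
F(0.528) = -0.747648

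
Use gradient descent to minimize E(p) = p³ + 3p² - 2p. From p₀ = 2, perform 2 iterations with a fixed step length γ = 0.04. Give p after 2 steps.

0.780672

E′(p) = 3p² + 6p - 2
p₁ = 2 − 0.04·22 = 1.12
p₂ = 1.12 − 0.04·8.4832 = 0.780672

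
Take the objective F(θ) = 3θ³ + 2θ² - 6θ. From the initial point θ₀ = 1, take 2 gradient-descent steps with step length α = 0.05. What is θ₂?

F′(θ) = 9θ² + 4θ - 6
Step 1: F′(1) = 7; θ₁ = 1 − 0.05·7 = 0.65
Step 2: F′(0.65) = 0.4025; θ₂ = 0.65 − 0.05·0.4025 = 0.629875

0.629875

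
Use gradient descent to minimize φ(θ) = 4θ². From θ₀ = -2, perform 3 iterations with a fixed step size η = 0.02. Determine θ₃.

φ′(θ) = 8θ
Step 1: φ′(-2) = -16; θ₁ = -2 − 0.02·(-16) = -1.68
Step 2: φ′(-1.68) = -13.44; θ₂ = -1.68 − 0.02·(-13.44) = -1.4112
Step 3: φ′(-1.4112) = -11.2896; θ₃ = -1.4112 − 0.02·(-11.2896) = -1.185408

-1.185408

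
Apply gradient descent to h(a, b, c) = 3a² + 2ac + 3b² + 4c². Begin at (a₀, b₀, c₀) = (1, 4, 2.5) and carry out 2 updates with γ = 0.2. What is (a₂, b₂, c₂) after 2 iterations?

(1, 0.16, 1.62)

∇h = (6a + 2c, 6b, 2a + 8c)
(a₁, b₁, c₁) = (1, 4, 2.5) − 0.2·(11, 24, 22) = (-1.2, -0.8, -1.9)
(a₂, b₂, c₂) = (-1.2, -0.8, -1.9) − 0.2·(-11, -4.8, -17.6) = (1, 0.16, 1.62)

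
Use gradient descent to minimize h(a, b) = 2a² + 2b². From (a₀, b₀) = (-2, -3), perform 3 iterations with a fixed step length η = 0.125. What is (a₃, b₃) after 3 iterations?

∇h = (4a, 4b)
Step 1: at (-2, -3), ∇h = (-8, -12) → (-2, -3) − 0.125·(-8, -12) = (-1, -1.5)
Step 2: at (-1, -1.5), ∇h = (-4, -6) → (-1, -1.5) − 0.125·(-4, -6) = (-0.5, -0.75)
Step 3: at (-0.5, -0.75), ∇h = (-2, -3) → (-0.5, -0.75) − 0.125·(-2, -3) = (-0.25, -0.375)

(-0.25, -0.375)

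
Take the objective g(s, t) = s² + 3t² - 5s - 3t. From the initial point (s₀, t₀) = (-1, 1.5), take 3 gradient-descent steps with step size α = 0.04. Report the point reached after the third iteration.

(-0.225408, 0.938976)

∇g = (2s - 5, 6t - 3)
Step 1: at (-1, 1.5), ∇g = (-7, 6) → (-1, 1.5) − 0.04·(-7, 6) = (-0.72, 1.26)
Step 2: at (-0.72, 1.26), ∇g = (-6.44, 4.56) → (-0.72, 1.26) − 0.04·(-6.44, 4.56) = (-0.4624, 1.0776)
Step 3: at (-0.4624, 1.0776), ∇g = (-5.9248, 3.4656) → (-0.4624, 1.0776) − 0.04·(-5.9248, 3.4656) = (-0.225408, 0.938976)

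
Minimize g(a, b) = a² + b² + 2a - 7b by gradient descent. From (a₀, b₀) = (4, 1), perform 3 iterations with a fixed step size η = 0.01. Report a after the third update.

∇g = (2a + 2, 2b - 7)
(a₁, b₁) = (4, 1) − 0.01·(10, -5) = (3.9, 1.05)
(a₂, b₂) = (3.9, 1.05) − 0.01·(9.8, -4.9) = (3.802, 1.099)
(a₃, b₃) = (3.802, 1.099) − 0.01·(9.604, -4.802) = (3.70596, 1.14702)
a = 3.70596

3.70596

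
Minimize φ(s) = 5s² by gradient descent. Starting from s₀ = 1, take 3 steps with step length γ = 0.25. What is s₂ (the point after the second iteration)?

φ′(s) = 10s
Step 1: φ′(1) = 10; s₁ = 1 − 0.25·10 = -1.5
Step 2: φ′(-1.5) = -15; s₂ = -1.5 − 0.25·(-15) = 2.25

2.25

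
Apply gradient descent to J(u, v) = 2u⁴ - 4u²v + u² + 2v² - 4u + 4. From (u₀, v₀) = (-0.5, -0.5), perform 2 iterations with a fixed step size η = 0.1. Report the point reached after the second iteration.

(0.5704, -0.084)

∇J = (8u³ - 8uv + 2u - 4, -4u² + 4v)
Step 1: at (-0.5, -0.5), ∇J = (-8, -3) → (-0.5, -0.5) − 0.1·(-8, -3) = (0.3, -0.2)
Step 2: at (0.3, -0.2), ∇J = (-2.704, -1.16) → (0.3, -0.2) − 0.1·(-2.704, -1.16) = (0.5704, -0.084)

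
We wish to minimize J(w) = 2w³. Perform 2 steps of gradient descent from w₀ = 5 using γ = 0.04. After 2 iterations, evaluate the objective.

-3.813248

J′(w) = 6w²
w₁ = 5 − 0.04·150 = -1
w₂ = -1 − 0.04·6 = -1.24
J(-1.24) = -3.813248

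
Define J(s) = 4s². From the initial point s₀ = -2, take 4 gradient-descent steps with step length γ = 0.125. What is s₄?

J′(s) = 8s
Step 1: J′(-2) = -16; s₁ = -2 − 0.125·(-16) = 0
Step 2: J′(0) = 0; s₂ = 0 − 0.125·0 = 0
Step 3: J′(0) = 0; s₃ = 0 − 0.125·0 = 0
Step 4: J′(0) = 0; s₄ = 0 − 0.125·0 = 0

0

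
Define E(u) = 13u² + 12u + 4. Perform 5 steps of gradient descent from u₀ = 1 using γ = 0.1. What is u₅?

E′(u) = 26u + 12
Step 1: E′(1) = 38; u₁ = 1 − 0.1·38 = -2.8
Step 2: E′(-2.8) = -60.8; u₂ = -2.8 − 0.1·(-60.8) = 3.28
Step 3: E′(3.28) = 97.28; u₃ = 3.28 − 0.1·97.28 = -6.448
Step 4: E′(-6.448) = -155.648; u₄ = -6.448 − 0.1·(-155.648) = 9.1168
Step 5: E′(9.1168) = 249.0368; u₅ = 9.1168 − 0.1·249.0368 = -15.78688

-15.78688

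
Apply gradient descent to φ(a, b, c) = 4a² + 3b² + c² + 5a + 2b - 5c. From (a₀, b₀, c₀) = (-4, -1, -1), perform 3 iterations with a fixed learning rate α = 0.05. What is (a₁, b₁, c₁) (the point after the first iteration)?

(-2.65, -0.8, -0.65)

∇φ = (8a + 5, 6b + 2, 2c - 5)
(a₁, b₁, c₁) = (-4, -1, -1) − 0.05·(-27, -4, -7) = (-2.65, -0.8, -0.65)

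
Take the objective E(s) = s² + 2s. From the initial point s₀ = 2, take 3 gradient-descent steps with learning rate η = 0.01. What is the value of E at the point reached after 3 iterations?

E′(s) = 2s + 2
s₁ = 2 − 0.01·6 = 1.94
s₂ = 1.94 − 0.01·5.88 = 1.8812
s₃ = 1.8812 − 0.01·5.7624 = 1.823576
E(1.823576) = 6.972581427776

6.972581427776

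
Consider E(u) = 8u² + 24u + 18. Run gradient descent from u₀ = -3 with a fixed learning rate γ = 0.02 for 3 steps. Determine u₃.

-1.971648

E′(u) = 16u + 24
Step 1: E′(-3) = -24; u₁ = -3 − 0.02·(-24) = -2.52
Step 2: E′(-2.52) = -16.32; u₂ = -2.52 − 0.02·(-16.32) = -2.1936
Step 3: E′(-2.1936) = -11.0976; u₃ = -2.1936 − 0.02·(-11.0976) = -1.971648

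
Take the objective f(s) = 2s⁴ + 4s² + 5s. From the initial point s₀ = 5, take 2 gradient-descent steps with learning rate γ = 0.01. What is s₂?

f′(s) = 8s³ + 8s + 5
Step 1: f′(5) = 1045; s₁ = 5 − 0.01·1045 = -5.45
Step 2: f′(-5.45) = -1333.629; s₂ = -5.45 − 0.01·(-1333.629) = 7.88629

7.88629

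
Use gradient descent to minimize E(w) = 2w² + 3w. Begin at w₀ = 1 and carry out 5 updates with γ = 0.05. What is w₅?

-0.17656

E′(w) = 4w + 3
Step 1: E′(1) = 7; w₁ = 1 − 0.05·7 = 0.65
Step 2: E′(0.65) = 5.6; w₂ = 0.65 − 0.05·5.6 = 0.37
Step 3: E′(0.37) = 4.48; w₃ = 0.37 − 0.05·4.48 = 0.146
Step 4: E′(0.146) = 3.584; w₄ = 0.146 − 0.05·3.584 = -0.0332
Step 5: E′(-0.0332) = 2.8672; w₅ = -0.0332 − 0.05·2.8672 = -0.17656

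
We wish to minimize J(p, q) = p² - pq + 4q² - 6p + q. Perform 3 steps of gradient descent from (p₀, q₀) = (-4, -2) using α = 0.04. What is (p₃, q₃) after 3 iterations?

(-2.6256, -1.00672)

∇J = (2p - q - 6, -p + 8q + 1)
Step 1: at (-4, -2), ∇J = (-12, -11) → (-4, -2) − 0.04·(-12, -11) = (-3.52, -1.56)
Step 2: at (-3.52, -1.56), ∇J = (-11.48, -7.96) → (-3.52, -1.56) − 0.04·(-11.48, -7.96) = (-3.0608, -1.2416)
Step 3: at (-3.0608, -1.2416), ∇J = (-10.88, -5.872) → (-3.0608, -1.2416) − 0.04·(-10.88, -5.872) = (-2.6256, -1.00672)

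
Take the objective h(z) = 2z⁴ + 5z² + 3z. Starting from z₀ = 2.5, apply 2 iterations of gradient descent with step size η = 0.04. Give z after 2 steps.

h′(z) = 8z³ + 10z + 3
z₁ = 2.5 − 0.04·153 = -3.62
z₂ = -3.62 − 0.04·(-412.703424) = 12.88813696

12.88813696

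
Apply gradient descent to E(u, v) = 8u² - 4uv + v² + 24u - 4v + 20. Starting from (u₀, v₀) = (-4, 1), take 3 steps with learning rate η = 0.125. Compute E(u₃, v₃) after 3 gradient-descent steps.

132.961181640625

∇E = (16u - 4v + 24, -4u + 2v - 4)
(u₁, v₁) = (-4, 1) − 0.125·(-44, 14) = (1.5, -0.75)
(u₂, v₂) = (1.5, -0.75) − 0.125·(51, -11.5) = (-4.875, 0.6875)
(u₃, v₃) = (-4.875, 0.6875) − 0.125·(-56.75, 16.875) = (2.21875, -1.421875)
E(2.21875, -1.421875) = 132.961181640625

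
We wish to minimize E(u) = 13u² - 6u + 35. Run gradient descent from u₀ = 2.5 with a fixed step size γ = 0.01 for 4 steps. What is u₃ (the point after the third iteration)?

1.150316

E′(u) = 26u - 6
Step 1: E′(2.5) = 59; u₁ = 2.5 − 0.01·59 = 1.91
Step 2: E′(1.91) = 43.66; u₂ = 1.91 − 0.01·43.66 = 1.4734
Step 3: E′(1.4734) = 32.3084; u₃ = 1.4734 − 0.01·32.3084 = 1.150316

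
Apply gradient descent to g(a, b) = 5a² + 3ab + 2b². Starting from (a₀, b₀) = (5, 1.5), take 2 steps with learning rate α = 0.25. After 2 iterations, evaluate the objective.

1629.650390625

∇g = (10a + 3b, 3a + 4b)
(a₁, b₁) = (5, 1.5) − 0.25·(54.5, 21) = (-8.625, -3.75)
(a₂, b₂) = (-8.625, -3.75) − 0.25·(-97.5, -40.875) = (15.75, 6.46875)
g(15.75, 6.46875) = 1629.650390625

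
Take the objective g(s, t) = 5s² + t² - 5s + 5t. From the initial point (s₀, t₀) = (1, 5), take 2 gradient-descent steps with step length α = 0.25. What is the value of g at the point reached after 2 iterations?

2.34375

∇g = (10s - 5, 2t + 5)
Step 1: at (1, 5), ∇g = (5, 15) → (1, 5) − 0.25·(5, 15) = (-0.25, 1.25)
Step 2: at (-0.25, 1.25), ∇g = (-7.5, 7.5) → (-0.25, 1.25) − 0.25·(-7.5, 7.5) = (1.625, -0.625)
g(1.625, -0.625) = 2.34375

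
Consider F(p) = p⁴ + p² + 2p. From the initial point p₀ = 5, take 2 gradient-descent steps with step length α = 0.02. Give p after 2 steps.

6.43982592

F′(p) = 4p³ + 2p + 2
Step 1: F′(5) = 512; p₁ = 5 − 0.02·512 = -5.24
Step 2: F′(-5.24) = -583.991296; p₂ = -5.24 − 0.02·(-583.991296) = 6.43982592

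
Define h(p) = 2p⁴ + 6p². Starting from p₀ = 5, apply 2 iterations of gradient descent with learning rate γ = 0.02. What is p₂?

667.93248

h′(p) = 8p³ + 12p
Step 1: h′(5) = 1060; p₁ = 5 − 0.02·1060 = -16.2
Step 2: h′(-16.2) = -34206.624; p₂ = -16.2 − 0.02·(-34206.624) = 667.93248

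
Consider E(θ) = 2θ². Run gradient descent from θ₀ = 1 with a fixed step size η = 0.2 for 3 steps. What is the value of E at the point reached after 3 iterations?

0.000128

E′(θ) = 4θ
θ₁ = 1 − 0.2·4 = 0.2
θ₂ = 0.2 − 0.2·0.8 = 0.04
θ₃ = 0.04 − 0.2·0.16 = 0.008
E(0.008) = 0.000128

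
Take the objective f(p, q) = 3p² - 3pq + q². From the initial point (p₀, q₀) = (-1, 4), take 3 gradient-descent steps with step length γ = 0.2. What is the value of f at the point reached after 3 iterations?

1.708032

∇f = (6p - 3q, -3p + 2q)
(p₁, q₁) = (-1, 4) − 0.2·(-18, 11) = (2.6, 1.8)
(p₂, q₂) = (2.6, 1.8) − 0.2·(10.2, -4.2) = (0.56, 2.64)
(p₃, q₃) = (0.56, 2.64) − 0.2·(-4.56, 3.6) = (1.472, 1.92)
f(1.472, 1.92) = 1.708032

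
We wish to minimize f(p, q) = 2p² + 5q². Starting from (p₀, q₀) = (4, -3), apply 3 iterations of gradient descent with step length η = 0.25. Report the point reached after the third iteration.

∇f = (4p, 10q)
(p₁, q₁) = (4, -3) − 0.25·(16, -30) = (0, 4.5)
(p₂, q₂) = (0, 4.5) − 0.25·(0, 45) = (0, -6.75)
(p₃, q₃) = (0, -6.75) − 0.25·(0, -67.5) = (0, 10.125)

(0, 10.125)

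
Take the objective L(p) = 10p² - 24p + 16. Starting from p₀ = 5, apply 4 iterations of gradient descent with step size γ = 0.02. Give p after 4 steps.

L′(p) = 20p - 24
Step 1: L′(5) = 76; p₁ = 5 − 0.02·76 = 3.48
Step 2: L′(3.48) = 45.6; p₂ = 3.48 − 0.02·45.6 = 2.568
Step 3: L′(2.568) = 27.36; p₃ = 2.568 − 0.02·27.36 = 2.0208
Step 4: L′(2.0208) = 16.416; p₄ = 2.0208 − 0.02·16.416 = 1.69248

1.69248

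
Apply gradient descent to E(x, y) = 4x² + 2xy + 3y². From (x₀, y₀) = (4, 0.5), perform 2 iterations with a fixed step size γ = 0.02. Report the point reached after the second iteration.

(2.7944, 0.1128)

∇E = (8x + 2y, 2x + 6y)
Step 1: at (4, 0.5), ∇E = (33, 11) → (4, 0.5) − 0.02·(33, 11) = (3.34, 0.28)
Step 2: at (3.34, 0.28), ∇E = (27.28, 8.36) → (3.34, 0.28) − 0.02·(27.28, 8.36) = (2.7944, 0.1128)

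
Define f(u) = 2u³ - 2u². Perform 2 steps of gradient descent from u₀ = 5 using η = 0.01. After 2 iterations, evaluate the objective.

37.128558602192

f′(u) = 6u² - 4u
Step 1: f′(5) = 130; u₁ = 5 − 0.01·130 = 3.7
Step 2: f′(3.7) = 67.34; u₂ = 3.7 − 0.01·67.34 = 3.0266
f(3.0266) = 37.128558602192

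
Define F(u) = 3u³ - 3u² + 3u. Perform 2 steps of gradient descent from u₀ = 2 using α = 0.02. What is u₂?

1.191512

F′(u) = 9u² - 6u + 3
Step 1: F′(2) = 27; u₁ = 2 − 0.02·27 = 1.46
Step 2: F′(1.46) = 13.4244; u₂ = 1.46 − 0.02·13.4244 = 1.191512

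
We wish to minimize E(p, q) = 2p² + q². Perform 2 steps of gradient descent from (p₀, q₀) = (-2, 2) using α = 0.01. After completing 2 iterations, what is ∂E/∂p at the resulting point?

∇E = (4p, 2q)
(p₁, q₁) = (-2, 2) − 0.01·(-8, 4) = (-1.92, 1.96)
(p₂, q₂) = (-1.92, 1.96) − 0.01·(-7.68, 3.92) = (-1.8432, 1.9208)
∂E/∂p at (-1.8432, 1.9208) = -7.3728

-7.3728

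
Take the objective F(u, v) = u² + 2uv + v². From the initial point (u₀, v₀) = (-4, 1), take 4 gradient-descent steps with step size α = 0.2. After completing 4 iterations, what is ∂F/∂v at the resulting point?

∇F = (2u + 2v, 2u + 2v)
Step 1: at (-4, 1), ∇F = (-6, -6) → (-4, 1) − 0.2·(-6, -6) = (-2.8, 2.2)
Step 2: at (-2.8, 2.2), ∇F = (-1.2, -1.2) → (-2.8, 2.2) − 0.2·(-1.2, -1.2) = (-2.56, 2.44)
Step 3: at (-2.56, 2.44), ∇F = (-0.24, -0.24) → (-2.56, 2.44) − 0.2·(-0.24, -0.24) = (-2.512, 2.488)
Step 4: at (-2.512, 2.488), ∇F = (-0.048, -0.048) → (-2.512, 2.488) − 0.2·(-0.048, -0.048) = (-2.5024, 2.4976)
∂F/∂v at (-2.5024, 2.4976) = -0.0096

-0.0096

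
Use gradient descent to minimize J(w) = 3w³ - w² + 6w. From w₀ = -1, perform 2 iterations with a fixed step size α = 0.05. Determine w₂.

J′(w) = 9w² - 2w + 6
w₁ = -1 − 0.05·17 = -1.85
w₂ = -1.85 − 0.05·40.5025 = -3.875125

-3.875125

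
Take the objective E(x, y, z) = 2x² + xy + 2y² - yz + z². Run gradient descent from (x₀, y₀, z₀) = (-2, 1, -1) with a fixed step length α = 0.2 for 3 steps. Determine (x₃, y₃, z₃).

(-0.064, 0.032, -0.072)

∇E = (4x + y, x + 4y - z, -y + 2z)
(x₁, y₁, z₁) = (-2, 1, -1) − 0.2·(-7, 3, -3) = (-0.6, 0.4, -0.4)
(x₂, y₂, z₂) = (-0.6, 0.4, -0.4) − 0.2·(-2, 1.4, -1.2) = (-0.2, 0.12, -0.16)
(x₃, y₃, z₃) = (-0.2, 0.12, -0.16) − 0.2·(-0.68, 0.44, -0.44) = (-0.064, 0.032, -0.072)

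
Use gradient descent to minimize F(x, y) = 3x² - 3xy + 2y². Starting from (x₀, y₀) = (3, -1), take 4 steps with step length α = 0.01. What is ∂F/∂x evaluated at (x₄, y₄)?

∇F = (6x - 3y, -3x + 4y)
Step 1: at (3, -1), ∇F = (21, -13) → (3, -1) − 0.01·(21, -13) = (2.79, -0.87)
Step 2: at (2.79, -0.87), ∇F = (19.35, -11.85) → (2.79, -0.87) − 0.01·(19.35, -11.85) = (2.5965, -0.7515)
Step 3: at (2.5965, -0.7515), ∇F = (17.8335, -10.7955) → (2.5965, -0.7515) − 0.01·(17.8335, -10.7955) = (2.418165, -0.643545)
Step 4: at (2.418165, -0.643545), ∇F = (16.439625, -9.828675) → (2.418165, -0.643545) − 0.01·(16.439625, -9.828675) = (2.25376875, -0.54525825)
∂F/∂x at (2.25376875, -0.54525825) = 15.15838725

15.15838725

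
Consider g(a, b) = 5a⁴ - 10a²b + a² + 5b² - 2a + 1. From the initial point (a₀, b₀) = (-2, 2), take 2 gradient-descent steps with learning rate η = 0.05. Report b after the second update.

4.145

∇g = (20a³ - 20ab + 2a - 2, -10a² + 10b)
Step 1: at (-2, 2), ∇g = (-86, -20) → (-2, 2) − 0.05·(-86, -20) = (2.3, 3)
Step 2: at (2.3, 3), ∇g = (107.94, -22.9) → (2.3, 3) − 0.05·(107.94, -22.9) = (-3.097, 4.145)
b = 4.145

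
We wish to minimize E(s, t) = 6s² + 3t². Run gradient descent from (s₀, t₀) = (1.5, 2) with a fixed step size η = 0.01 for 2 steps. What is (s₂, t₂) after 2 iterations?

(1.1616, 1.7672)

∇E = (12s, 6t)
Step 1: at (1.5, 2), ∇E = (18, 12) → (1.5, 2) − 0.01·(18, 12) = (1.32, 1.88)
Step 2: at (1.32, 1.88), ∇E = (15.84, 11.28) → (1.32, 1.88) − 0.01·(15.84, 11.28) = (1.1616, 1.7672)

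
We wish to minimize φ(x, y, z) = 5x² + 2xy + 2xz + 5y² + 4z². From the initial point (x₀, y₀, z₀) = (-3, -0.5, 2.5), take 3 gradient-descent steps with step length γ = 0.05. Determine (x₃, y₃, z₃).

(-0.662, 0.201, 0.8535)

∇φ = (10x + 2y + 2z, 2x + 10y, 2x + 8z)
(x₁, y₁, z₁) = (-3, -0.5, 2.5) − 0.05·(-26, -11, 14) = (-1.7, 0.05, 1.8)
(x₂, y₂, z₂) = (-1.7, 0.05, 1.8) − 0.05·(-13.3, -2.9, 11) = (-1.035, 0.195, 1.25)
(x₃, y₃, z₃) = (-1.035, 0.195, 1.25) − 0.05·(-7.46, -0.12, 7.93) = (-0.662, 0.201, 0.8535)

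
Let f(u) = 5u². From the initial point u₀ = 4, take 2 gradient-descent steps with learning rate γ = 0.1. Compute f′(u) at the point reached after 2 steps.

0

f′(u) = 10u
u₁ = 4 − 0.1·40 = 0
u₂ = 0 − 0.1·0 = 0
f′(u) at (0) = 0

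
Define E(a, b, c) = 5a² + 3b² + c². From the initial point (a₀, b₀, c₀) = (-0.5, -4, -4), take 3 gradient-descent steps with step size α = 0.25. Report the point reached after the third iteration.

∇E = (10a, 6b, 2c)
(a₁, b₁, c₁) = (-0.5, -4, -4) − 0.25·(-5, -24, -8) = (0.75, 2, -2)
(a₂, b₂, c₂) = (0.75, 2, -2) − 0.25·(7.5, 12, -4) = (-1.125, -1, -1)
(a₃, b₃, c₃) = (-1.125, -1, -1) − 0.25·(-11.25, -6, -2) = (1.6875, 0.5, -0.5)

(1.6875, 0.5, -0.5)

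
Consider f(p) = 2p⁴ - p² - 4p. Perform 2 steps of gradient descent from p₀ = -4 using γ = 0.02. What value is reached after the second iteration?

f′(p) = 8p³ - 2p - 4
p₁ = -4 − 0.02·(-508) = 6.16
p₂ = 6.16 − 0.02·1853.639168 = -30.91278336

-30.91278336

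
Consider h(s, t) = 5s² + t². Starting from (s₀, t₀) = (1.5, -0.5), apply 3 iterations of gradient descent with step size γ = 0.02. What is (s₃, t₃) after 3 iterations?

∇h = (10s, 2t)
Step 1: at (1.5, -0.5), ∇h = (15, -1) → (1.5, -0.5) − 0.02·(15, -1) = (1.2, -0.48)
Step 2: at (1.2, -0.48), ∇h = (12, -0.96) → (1.2, -0.48) − 0.02·(12, -0.96) = (0.96, -0.4608)
Step 3: at (0.96, -0.4608), ∇h = (9.6, -0.9216) → (0.96, -0.4608) − 0.02·(9.6, -0.9216) = (0.768, -0.442368)

(0.768, -0.442368)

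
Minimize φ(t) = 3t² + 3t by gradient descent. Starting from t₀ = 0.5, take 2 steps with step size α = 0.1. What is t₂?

-0.34

φ′(t) = 6t + 3
t₁ = 0.5 − 0.1·6 = -0.1
t₂ = -0.1 − 0.1·2.4 = -0.34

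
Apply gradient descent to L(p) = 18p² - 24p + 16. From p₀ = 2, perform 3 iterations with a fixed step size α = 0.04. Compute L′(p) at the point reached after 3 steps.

-4.088832

L′(p) = 36p - 24
p₁ = 2 − 0.04·48 = 0.08
p₂ = 0.08 − 0.04·(-21.12) = 0.9248
p₃ = 0.9248 − 0.04·9.2928 = 0.553088
L′(p) at (0.553088) = -4.088832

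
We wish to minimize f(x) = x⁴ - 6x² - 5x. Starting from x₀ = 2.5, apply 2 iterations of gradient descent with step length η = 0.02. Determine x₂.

1.92481

f′(x) = 4x³ - 12x - 5
Step 1: f′(2.5) = 27.5; x₁ = 2.5 − 0.02·27.5 = 1.95
Step 2: f′(1.95) = 1.2595; x₂ = 1.95 − 0.02·1.2595 = 1.92481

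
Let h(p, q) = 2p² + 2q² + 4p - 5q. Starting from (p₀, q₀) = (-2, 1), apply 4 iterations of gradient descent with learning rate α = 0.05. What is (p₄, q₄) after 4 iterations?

∇h = (4p + 4, 4q - 5)
(p₁, q₁) = (-2, 1) − 0.05·(-4, -1) = (-1.8, 1.05)
(p₂, q₂) = (-1.8, 1.05) − 0.05·(-3.2, -0.8) = (-1.64, 1.09)
(p₃, q₃) = (-1.64, 1.09) − 0.05·(-2.56, -0.64) = (-1.512, 1.122)
(p₄, q₄) = (-1.512, 1.122) − 0.05·(-2.048, -0.512) = (-1.4096, 1.1476)

(-1.4096, 1.1476)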